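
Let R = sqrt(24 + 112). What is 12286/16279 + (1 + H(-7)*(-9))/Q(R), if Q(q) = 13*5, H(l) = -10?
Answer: 175383/81395 ≈ 2.1547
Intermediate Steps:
R = 2*sqrt(34) (R = sqrt(136) = 2*sqrt(34) ≈ 11.662)
Q(q) = 65
12286/16279 + (1 + H(-7)*(-9))/Q(R) = 12286/16279 + (1 - 10*(-9))/65 = 12286*(1/16279) + (1 + 90)*(1/65) = 12286/16279 + 91*(1/65) = 12286/16279 + 7/5 = 175383/81395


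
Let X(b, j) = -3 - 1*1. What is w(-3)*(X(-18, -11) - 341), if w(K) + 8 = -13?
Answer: 7245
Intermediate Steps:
w(K) = -21 (w(K) = -8 - 13 = -21)
X(b, j) = -4 (X(b, j) = -3 - 1 = -4)
w(-3)*(X(-18, -11) - 341) = -21*(-4 - 341) = -21*(-345) = 7245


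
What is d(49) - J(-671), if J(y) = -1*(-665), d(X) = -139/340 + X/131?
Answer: -29620649/44540 ≈ -665.04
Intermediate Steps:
d(X) = -139/340 + X/131 (d(X) = -139*1/340 + X*(1/131) = -139/340 + X/131)
J(y) = 665
d(49) - J(-671) = (-139/340 + (1/131)*49) - 1*665 = (-139/340 + 49/131) - 665 = -1549/44540 - 665 = -29620649/44540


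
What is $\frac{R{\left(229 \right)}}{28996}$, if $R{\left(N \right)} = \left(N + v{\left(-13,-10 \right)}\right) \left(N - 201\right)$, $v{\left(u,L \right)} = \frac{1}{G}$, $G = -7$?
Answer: $\frac{1602}{7249} \approx 0.221$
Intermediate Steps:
$v{\left(u,L \right)} = - \frac{1}{7}$ ($v{\left(u,L \right)} = \frac{1}{-7} = - \frac{1}{7}$)
$R{\left(N \right)} = \left(-201 + N\right) \left(- \frac{1}{7} + N\right)$ ($R{\left(N \right)} = \left(N - \frac{1}{7}\right) \left(N - 201\right) = \left(- \frac{1}{7} + N\right) \left(-201 + N\right) = \left(-201 + N\right) \left(- \frac{1}{7} + N\right)$)
$\frac{R{\left(229 \right)}}{28996} = \frac{\frac{201}{7} + 229^{2} - \frac{322432}{7}}{28996} = \left(\frac{201}{7} + 52441 - \frac{322432}{7}\right) \frac{1}{28996} = 6408 \cdot \frac{1}{28996} = \frac{1602}{7249}$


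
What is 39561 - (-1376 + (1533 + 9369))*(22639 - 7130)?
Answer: -147699173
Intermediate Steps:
39561 - (-1376 + (1533 + 9369))*(22639 - 7130) = 39561 - (-1376 + 10902)*15509 = 39561 - 9526*15509 = 39561 - 1*147738734 = 39561 - 147738734 = -147699173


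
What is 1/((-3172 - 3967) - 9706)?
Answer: -1/16845 ≈ -5.9365e-5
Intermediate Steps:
1/((-3172 - 3967) - 9706) = 1/(-7139 - 9706) = 1/(-16845) = -1/16845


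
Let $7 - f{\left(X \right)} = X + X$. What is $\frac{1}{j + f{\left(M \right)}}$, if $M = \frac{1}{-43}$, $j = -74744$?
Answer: $- \frac{43}{3213689} \approx -1.338 \cdot 10^{-5}$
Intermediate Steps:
$M = - \frac{1}{43} \approx -0.023256$
$f{\left(X \right)} = 7 - 2 X$ ($f{\left(X \right)} = 7 - \left(X + X\right) = 7 - 2 X$)
$\frac{1}{j + f{\left(M \right)}} = \frac{1}{-74744 + \left(7 - - \frac{2}{43}\right)} = \frac{1}{-74744 + \left(7 + \frac{2}{43}\right)} = \frac{1}{-74744 + \frac{303}{43}} = \frac{1}{- \frac{3213689}{43}} = - \frac{43}{3213689}$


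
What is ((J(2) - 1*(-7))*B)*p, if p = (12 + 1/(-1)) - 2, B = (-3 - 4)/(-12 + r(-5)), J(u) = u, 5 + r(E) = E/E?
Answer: 567/16 ≈ 35.438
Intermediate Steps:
r(E) = -4 (r(E) = -5 + E/E = -5 + 1 = -4)
B = 7/16 (B = (-3 - 4)/(-12 - 4) = -7/(-16) = -7*(-1/16) = 7/16 ≈ 0.43750)
p = 9 (p = (12 - 1) - 2 = 11 - 2 = 9)
((J(2) - 1*(-7))*B)*p = ((2 - 1*(-7))*(7/16))*9 = ((2 + 7)*(7/16))*9 = (9*(7/16))*9 = (63/16)*9 = 567/16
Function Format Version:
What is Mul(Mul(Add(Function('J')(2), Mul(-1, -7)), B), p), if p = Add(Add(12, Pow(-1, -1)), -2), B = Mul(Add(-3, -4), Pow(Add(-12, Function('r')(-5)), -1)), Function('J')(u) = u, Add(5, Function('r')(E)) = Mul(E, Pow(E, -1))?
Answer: Rational(567, 16) ≈ 35.438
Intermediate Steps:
Function('r')(E) = -4 (Function('r')(E) = Add(-5, Mul(E, Pow(E, -1))) = Add(-5, 1) = -4)
B = Rational(7, 16) (B = Mul(Add(-3, -4), Pow(Add(-12, -4), -1)) = Mul(-7, Pow(-16, -1)) = Mul(-7, Rational(-1, 16)) = Rational(7, 16) ≈ 0.43750)
p = 9 (p = Add(Add(12, -1), -2) = Add(11, -2) = 9)
Mul(Mul(Add(Function('J')(2), Mul(-1, -7)), B), p) = Mul(Mul(Add(2, Mul(-1, -7)), Rational(7, 16)), 9) = Mul(Mul(Add(2, 7), Rational(7, 16)), 9) = Mul(Mul(9, Rational(7, 16)), 9) = Mul(Rational(63, 16), 9) = Rational(567, 16)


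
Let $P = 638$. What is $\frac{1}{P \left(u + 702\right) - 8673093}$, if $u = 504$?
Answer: $- \frac{1}{7903665} \approx -1.2652 \cdot 10^{-7}$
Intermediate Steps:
$\frac{1}{P \left(u + 702\right) - 8673093} = \frac{1}{638 \left(504 + 702\right) - 8673093} = \frac{1}{638 \cdot 1206 - 8673093} = \frac{1}{769428 - 8673093} = \frac{1}{-7903665} = - \frac{1}{7903665}$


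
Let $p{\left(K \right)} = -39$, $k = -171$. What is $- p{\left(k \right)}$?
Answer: $39$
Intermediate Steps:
$- p{\left(k \right)} = \left(-1\right) \left(-39\right) = 39$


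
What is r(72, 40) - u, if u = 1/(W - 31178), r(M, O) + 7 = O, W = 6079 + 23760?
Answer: 44188/1339 ≈ 33.001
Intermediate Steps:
W = 29839
r(M, O) = -7 + O
u = -1/1339 (u = 1/(29839 - 31178) = 1/(-1339) = -1/1339 ≈ -0.00074683)
r(72, 40) - u = (-7 + 40) - 1*(-1/1339) = 33 + 1/1339 = 44188/1339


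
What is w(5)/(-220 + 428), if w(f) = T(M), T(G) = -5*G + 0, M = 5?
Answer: -25/208 ≈ -0.12019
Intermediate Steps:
T(G) = -5*G
w(f) = -25 (w(f) = -5*5 = -25)
w(5)/(-220 + 428) = -25/(-220 + 428) = -25/208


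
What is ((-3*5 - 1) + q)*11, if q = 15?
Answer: -11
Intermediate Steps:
((-3*5 - 1) + q)*11 = ((-3*5 - 1) + 15)*11 = ((-15 - 1) + 15)*11 = (-16 + 15)*11 = -1*11 = -11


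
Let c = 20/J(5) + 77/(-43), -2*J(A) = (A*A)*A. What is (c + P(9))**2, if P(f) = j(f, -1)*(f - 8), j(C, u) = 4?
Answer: 4124961/1155625 ≈ 3.5695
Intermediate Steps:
J(A) = -A**3/2 (J(A) = -A*A*A/2 = -A**2*A/2 = -A**3/2)
P(f) = -32 + 4*f (P(f) = 4*(f - 8) = 4*(-8 + f) = -32 + 4*f)
c = -2269/1075 (c = 20/((-1/2*5**3)) + 77/(-43) = 20/((-1/2*125)) + 77*(-1/43) = 20/(-125/2) - 77/43 = 20*(-2/125) - 77/43 = -8/25 - 77/43 = -2269/1075 ≈ -2.1107)
(c + P(9))**2 = (-2269/1075 + (-32 + 4*9))**2 = (-2269/1075 + (-32 + 36))**2 = (-2269/1075 + 4)**2 = (2031/1075)**2 = 4124961/1155625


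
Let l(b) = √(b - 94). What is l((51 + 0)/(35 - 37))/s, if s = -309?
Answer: -I*√478/618 ≈ -0.035377*I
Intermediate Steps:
l(b) = √(-94 + b)
l((51 + 0)/(35 - 37))/s = √(-94 + (51 + 0)/(35 - 37))/(-309) = √(-94 + 51/(-2))*(-1/309) = √(-94 + 51*(-½))*(-1/309) = √(-94 - 51/2)*(-1/309) = √(-239/2)*(-1/309) = (I*√478/2)*(-1/309) = -I*√478/618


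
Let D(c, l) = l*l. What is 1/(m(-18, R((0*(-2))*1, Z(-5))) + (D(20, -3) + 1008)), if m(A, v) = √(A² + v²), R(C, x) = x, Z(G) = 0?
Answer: 1/1035 ≈ 0.00096618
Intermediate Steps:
D(c, l) = l²
1/(m(-18, R((0*(-2))*1, Z(-5))) + (D(20, -3) + 1008)) = 1/(√((-18)² + 0²) + ((-3)² + 1008)) = 1/(√(324 + 0) + (9 + 1008)) = 1/(√324 + 1017) = 1/(18 + 1017) = 1/1035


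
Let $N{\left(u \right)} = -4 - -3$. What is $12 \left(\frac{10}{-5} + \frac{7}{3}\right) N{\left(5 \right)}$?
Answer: $-4$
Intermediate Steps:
$N{\left(u \right)} = -1$ ($N{\left(u \right)} = -4 + 3 = -1$)
$12 \left(\frac{10}{-5} + \frac{7}{3}\right) N{\left(5 \right)} = 12 \left(\frac{10}{-5} + \frac{7}{3}\right) \left(-1\right) = 12 \left(10 \left(- \frac{1}{5}\right) + 7 \cdot \frac{1}{3}\right) \left(-1\right) = 12 \left(-2 + \frac{7}{3}\right) \left(-1\right) = 12 \cdot \frac{1}{3} \left(-1\right) = 4 \left(-1\right) = -4$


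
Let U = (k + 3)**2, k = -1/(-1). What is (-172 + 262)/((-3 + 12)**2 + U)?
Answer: 90/97 ≈ 0.92784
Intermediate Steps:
k = 1 (k = -1*(-1) = 1)
U = 16 (U = (1 + 3)**2 = 4**2 = 16)
(-172 + 262)/((-3 + 12)**2 + U) = (-172 + 262)/((-3 + 12)**2 + 16) = 90/(9**2 + 16) = 90/(81 + 16) = 90/97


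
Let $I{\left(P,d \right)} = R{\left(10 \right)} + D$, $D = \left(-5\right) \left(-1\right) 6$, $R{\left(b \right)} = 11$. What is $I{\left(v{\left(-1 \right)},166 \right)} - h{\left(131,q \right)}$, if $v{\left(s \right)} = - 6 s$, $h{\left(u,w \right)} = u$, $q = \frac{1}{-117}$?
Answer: $-90$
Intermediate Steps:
$q = - \frac{1}{117} \approx -0.008547$
$D = 30$ ($D = 5 \cdot 6 = 30$)
$I{\left(P,d \right)} = 41$ ($I{\left(P,d \right)} = 11 + 30 = 41$)
$I{\left(v{\left(-1 \right)},166 \right)} - h{\left(131,q \right)} = 41 - 131 = -90$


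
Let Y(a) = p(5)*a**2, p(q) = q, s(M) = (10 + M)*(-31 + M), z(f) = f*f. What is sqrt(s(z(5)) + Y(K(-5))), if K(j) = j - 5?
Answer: sqrt(290) ≈ 17.029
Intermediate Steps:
z(f) = f**2
s(M) = (-31 + M)*(10 + M)
K(j) = -5 + j
Y(a) = 5*a**2
sqrt(s(z(5)) + Y(K(-5))) = sqrt((-310 + (5**2)**2 - 21*5**2) + 5*(-5 - 5)**2) = sqrt((-310 + 25**2 - 21*25) + 5*(-10)**2) = sqrt((-310 + 625 - 525) + 5*100) = sqrt(-210 + 500) = sqrt(290)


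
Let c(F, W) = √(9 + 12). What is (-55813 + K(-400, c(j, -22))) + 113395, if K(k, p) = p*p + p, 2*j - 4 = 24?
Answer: 57603 + √21 ≈ 57608.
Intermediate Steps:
j = 14 (j = 2 + (½)*24 = 2 + 12 = 14)
c(F, W) = √21
K(k, p) = p + p² (K(k, p) = p² + p = p + p²)
(-55813 + K(-400, c(j, -22))) + 113395 = (-55813 + √21*(1 + √21)) + 113395 = 57582 + √21*(1 + √21)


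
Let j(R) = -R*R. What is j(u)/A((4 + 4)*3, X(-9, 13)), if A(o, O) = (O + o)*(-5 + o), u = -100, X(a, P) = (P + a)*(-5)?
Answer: -2500/19 ≈ -131.58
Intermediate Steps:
X(a, P) = -5*P - 5*a
A(o, O) = (-5 + o)*(O + o)
j(R) = -R²
j(u)/A((4 + 4)*3, X(-9, 13)) = (-1*(-100)²)/(((4 + 4)*3)² - 5*(-5*13 - 5*(-9)) - 5*(4 + 4)*3 + (-5*13 - 5*(-9))*((4 + 4)*3)) = (-1*10000)/((8*3)² - 5*(-65 + 45) - 40*3 + (-65 + 45)*(8*3)) = -10000/(24² - 5*(-20) - 5*24 - 20*24) = -10000/(576 + 100 - 120 - 480) = -10000/76 = -10000*1/76 = -2500/19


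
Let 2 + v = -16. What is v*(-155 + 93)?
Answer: 1116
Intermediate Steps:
v = -18 (v = -2 - 16 = -18)
v*(-155 + 93) = -18*(-155 + 93) = -18*(-62) = 1116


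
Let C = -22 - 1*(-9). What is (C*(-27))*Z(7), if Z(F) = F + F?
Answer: 4914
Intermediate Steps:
Z(F) = 2*F
C = -13 (C = -22 + 9 = -13)
(C*(-27))*Z(7) = (-13*(-27))*(2*7) = 351*14 = 4914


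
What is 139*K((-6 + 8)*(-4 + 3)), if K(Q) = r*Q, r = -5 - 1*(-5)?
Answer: 0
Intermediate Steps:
r = 0 (r = -5 + 5 = 0)
K(Q) = 0 (K(Q) = 0*Q = 0)
139*K((-6 + 8)*(-4 + 3)) = 139*0 = 0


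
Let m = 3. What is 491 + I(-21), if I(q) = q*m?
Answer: 428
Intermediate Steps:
I(q) = 3*q (I(q) = q*3 = 3*q)
491 + I(-21) = 491 + 3*(-21) = 491 - 63 = 428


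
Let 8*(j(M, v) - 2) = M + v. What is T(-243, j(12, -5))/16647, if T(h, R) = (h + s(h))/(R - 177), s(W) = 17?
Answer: 1808/23189271 ≈ 7.7967e-5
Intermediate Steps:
j(M, v) = 2 + M/8 + v/8 (j(M, v) = 2 + (M + v)/8 = 2 + (M/8 + v/8) = 2 + M/8 + v/8)
T(h, R) = (17 + h)/(-177 + R) (T(h, R) = (h + 17)/(R - 177) = (17 + h)/(-177 + R))
T(-243, j(12, -5))/16647 = ((17 - 243)/(-177 + (2 + (⅛)*12 + (⅛)*(-5))))/16647 = (-226/(-177 + (2 + 3/2 - 5/8)))*(1/16647) = (-226/(-177 + 23/8))*(1/16647) = (-226/(-1393/8))*(1/16647) = -8/1393*(-226)*(1/16647) = (1808/1393)*(1/16647) = 1808/23189271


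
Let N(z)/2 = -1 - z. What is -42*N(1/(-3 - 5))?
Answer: 147/2 ≈ 73.500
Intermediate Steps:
N(z) = -2 - 2*z (N(z) = 2*(-1 - z) = -2 - 2*z)
-42*N(1/(-3 - 5)) = -42*(-2 - 2/(-3 - 5)) = -42*(-2 - 2/(-8)) = -42*(-2 - 2*(-1/8)) = -42*(-2 + 1/4) = -42*(-7/4) = 147/2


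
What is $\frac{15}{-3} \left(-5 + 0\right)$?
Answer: $25$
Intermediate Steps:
$\frac{15}{-3} \left(-5 + 0\right) = 15 \left(- \frac{1}{3}\right) \left(-5\right) = \left(-5\right) \left(-5\right) = 25$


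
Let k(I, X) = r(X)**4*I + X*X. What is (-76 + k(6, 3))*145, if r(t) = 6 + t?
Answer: 5698355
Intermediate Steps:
k(I, X) = X**2 + I*(6 + X)**4 (k(I, X) = (6 + X)**4*I + X*X = I*(6 + X)**4 + X**2 = X**2 + I*(6 + X)**4)
(-76 + k(6, 3))*145 = (-76 + (3**2 + 6*(6 + 3)**4))*145 = (-76 + (9 + 6*9**4))*145 = (-76 + (9 + 6*6561))*145 = (-76 + (9 + 39366))*145 = (-76 + 39375)*145 = 39299*145 = 5698355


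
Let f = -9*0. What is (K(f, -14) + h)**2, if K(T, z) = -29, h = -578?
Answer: 368449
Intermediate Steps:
f = 0 (f = -1*0 = 0)
(K(f, -14) + h)**2 = (-29 - 578)**2 = (-607)**2 = 368449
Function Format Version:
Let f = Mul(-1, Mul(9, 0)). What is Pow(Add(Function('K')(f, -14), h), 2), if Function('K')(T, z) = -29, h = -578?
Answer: 368449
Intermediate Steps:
f = 0 (f = Mul(-1, 0) = 0)
Pow(Add(Function('K')(f, -14), h), 2) = Pow(Add(-29, -578), 2) = Pow(-607, 2) = 368449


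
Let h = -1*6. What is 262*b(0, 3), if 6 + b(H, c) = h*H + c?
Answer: -786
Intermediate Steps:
h = -6
b(H, c) = -6 + c - 6*H (b(H, c) = -6 + (-6*H + c) = -6 + (c - 6*H) = -6 + c - 6*H)
262*b(0, 3) = 262*(-6 + 3 - 6*0) = 262*(-6 + 3 + 0) = 262*(-3) = -786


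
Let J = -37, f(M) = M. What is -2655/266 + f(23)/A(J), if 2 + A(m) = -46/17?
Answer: -158203/10640 ≈ -14.869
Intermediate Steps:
A(m) = -80/17 (A(m) = -2 - 46/17 = -80/17)
-2655/266 + f(23)/A(J) = -2655/266 + 23/(-80/17) = -2655*1/266 + 23*(-17/80) = -2655/266 - 391/80 = -158203/10640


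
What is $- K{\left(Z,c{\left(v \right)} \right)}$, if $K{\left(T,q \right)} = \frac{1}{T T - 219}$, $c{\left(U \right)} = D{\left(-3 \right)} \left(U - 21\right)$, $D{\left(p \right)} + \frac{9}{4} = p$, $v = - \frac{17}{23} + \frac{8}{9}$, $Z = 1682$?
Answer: $- \frac{1}{2828905} \approx -3.5349 \cdot 10^{-7}$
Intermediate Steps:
$v = \frac{31}{207}$ ($v = \left(-17\right) \frac{1}{23} + 8 \cdot \frac{1}{9} = - \frac{17}{23} + \frac{8}{9} = \frac{31}{207} \approx 0.14976$)
$D{\left(p \right)} = - \frac{9}{4} + p$
$c{\left(U \right)} = \frac{441}{4} - \frac{21 U}{4}$ ($c{\left(U \right)} = \left(- \frac{9}{4} - 3\right) \left(U - 21\right) = - \frac{21 \left(-21 + U\right)}{4} = \frac{441}{4} - \frac{21 U}{4}$)
$K{\left(T,q \right)} = \frac{1}{-219 + T^{2}}$ ($K{\left(T,q \right)} = \frac{1}{T^{2} - 219} = \frac{1}{-219 + T^{2}}$)
$- K{\left(Z,c{\left(v \right)} \right)} = - \frac{1}{-219 + 1682^{2}} = - \frac{1}{-219 + 2829124} = - \frac{1}{2828905}$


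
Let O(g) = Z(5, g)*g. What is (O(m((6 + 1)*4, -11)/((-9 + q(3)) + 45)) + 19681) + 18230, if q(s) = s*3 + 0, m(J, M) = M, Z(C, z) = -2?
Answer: 1706017/45 ≈ 37912.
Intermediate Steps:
q(s) = 3*s (q(s) = 3*s + 0 = 3*s)
O(g) = -2*g
(O(m((6 + 1)*4, -11)/((-9 + q(3)) + 45)) + 19681) + 18230 = (-(-22)/((-9 + 3*3) + 45) + 19681) + 18230 = (-(-22)/((-9 + 9) + 45) + 19681) + 18230 = (-(-22)/(0 + 45) + 19681) + 18230 = (-(-22)/45 + 19681) + 18230 = (-2*(-11/45) + 19681) + 18230 = (22/45 + 19681) + 18230 = 885667/45 + 18230 = 1706017/45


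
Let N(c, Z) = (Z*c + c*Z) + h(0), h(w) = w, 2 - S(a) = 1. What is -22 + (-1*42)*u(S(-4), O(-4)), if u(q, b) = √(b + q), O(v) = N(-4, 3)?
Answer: -22 - 42*I*√23 ≈ -22.0 - 201.42*I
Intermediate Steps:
S(a) = 1 (S(a) = 2 - 1*1 = 2 - 1 = 1)
N(c, Z) = 2*Z*c (N(c, Z) = (Z*c + c*Z) + 0 = (Z*c + Z*c) + 0 = 2*Z*c + 0 = 2*Z*c)
O(v) = -24 (O(v) = 2*3*(-4) = -24)
-22 + (-1*42)*u(S(-4), O(-4)) = -22 + (-1*42)*√(-24 + 1) = -22 - 42*I*√23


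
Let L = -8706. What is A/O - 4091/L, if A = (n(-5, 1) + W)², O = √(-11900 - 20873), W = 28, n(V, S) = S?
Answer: 4091/8706 - 841*I*√32773/32773 ≈ 0.46991 - 4.6456*I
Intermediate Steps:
O = I*√32773 (O = √(-32773) = I*√32773 ≈ 181.03*I)
A = 841 (A = (1 + 28)² = 29² = 841)
A/O - 4091/L = 841/((I*√32773)) - 4091/(-8706) = 841*(-I*√32773/32773) - 4091*(-1/8706) = -841*I*√32773/32773 + 4091/8706 = 4091/8706 - 841*I*√32773/32773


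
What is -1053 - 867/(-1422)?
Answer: -498833/474 ≈ -1052.4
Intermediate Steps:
-1053 - 867/(-1422) = -1053 - 867*(-1/1422) = -1053 + 289/474 = -498833/474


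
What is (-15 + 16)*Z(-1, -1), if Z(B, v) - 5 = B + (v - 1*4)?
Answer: -1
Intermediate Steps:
Z(B, v) = 1 + B + v (Z(B, v) = 5 + (B + (v - 1*4)) = 5 + (B + (v - 4)) = 5 + (B + (-4 + v)) = 5 + (-4 + B + v) = 1 + B + v)
(-15 + 16)*Z(-1, -1) = (-15 + 16)*(1 - 1 - 1) = 1*(-1) = -1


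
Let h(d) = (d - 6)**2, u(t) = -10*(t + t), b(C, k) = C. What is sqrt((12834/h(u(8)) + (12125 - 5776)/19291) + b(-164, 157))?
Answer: I*sqrt(1673630151352546)/3202306 ≈ 12.775*I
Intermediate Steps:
u(t) = -20*t
h(d) = (-6 + d)**2
sqrt((12834/h(u(8)) + (12125 - 5776)/19291) + b(-164, 157)) = sqrt((12834/((-6 - 20*8)**2) + (12125 - 5776)/19291) - 164) = sqrt((12834/((-6 - 160)**2) + 6349*(1/19291)) - 164) = sqrt((12834/((-166)**2) + 6349/19291) - 164) = sqrt((12834/27556 + 6349/19291) - 164) = sqrt((12834*(1/27556) + 6349/19291) - 164) = sqrt((6417/13778 + 6349/19291) - 164) = sqrt(211266869/265791398 - 164) = sqrt(-43378522403/265791398) = I*sqrt(1673630151352546)/3202306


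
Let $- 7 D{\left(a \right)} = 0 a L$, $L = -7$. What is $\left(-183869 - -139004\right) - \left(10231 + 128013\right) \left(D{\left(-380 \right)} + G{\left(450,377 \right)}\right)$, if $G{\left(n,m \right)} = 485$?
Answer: $-67093205$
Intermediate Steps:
$D{\left(a \right)} = 0$ ($D{\left(a \right)} = - \frac{0 a \left(-7\right)}{7} = - \frac{0 \left(-7\right)}{7} = \left(- \frac{1}{7}\right) 0 = 0$)
$\left(-183869 - -139004\right) - \left(10231 + 128013\right) \left(D{\left(-380 \right)} + G{\left(450,377 \right)}\right) = \left(-183869 - -139004\right) - \left(10231 + 128013\right) \left(0 + 485\right) = \left(-183869 + 139004\right) - 138244 \cdot 485 = -44865 - 67048340 = -67093205$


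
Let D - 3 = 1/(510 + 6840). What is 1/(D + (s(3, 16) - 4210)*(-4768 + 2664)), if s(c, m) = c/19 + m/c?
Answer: 139650/1235384322569 ≈ 1.1304e-7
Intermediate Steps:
s(c, m) = c/19 + m/c (s(c, m) = c*(1/19) + m/c = c/19 + m/c)
D = 22051/7350 (D = 3 + 1/(510 + 6840) = 3 + 1/7350 = 22051/7350 ≈ 3.0001)
1/(D + (s(3, 16) - 4210)*(-4768 + 2664)) = 1/(22051/7350 + (((1/19)*3 + 16/3) - 4210)*(-4768 + 2664)) = 1/(22051/7350 + ((3/19 + 16*(1/3)) - 4210)*(-2104)) = 1/(22051/7350 + ((3/19 + 16/3) - 4210)*(-2104)) = 1/(22051/7350 + (313/57 - 4210)*(-2104)) = 1/(22051/7350 - 239657/57*(-2104)) = 1/(22051/7350 + 504238328/57) = 1/(1235384322569/139650) = 139650/1235384322569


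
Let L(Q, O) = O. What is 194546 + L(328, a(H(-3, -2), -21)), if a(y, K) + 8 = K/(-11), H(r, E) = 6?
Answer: 2139939/11 ≈ 1.9454e+5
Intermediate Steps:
a(y, K) = -8 - K/11 (a(y, K) = -8 + K/(-11) = -8 + K*(-1/11) = -8 - K/11)
194546 + L(328, a(H(-3, -2), -21)) = 194546 + (-8 - 1/11*(-21)) = 194546 + (-8 + 21/11) = 194546 - 67/11 = 2139939/11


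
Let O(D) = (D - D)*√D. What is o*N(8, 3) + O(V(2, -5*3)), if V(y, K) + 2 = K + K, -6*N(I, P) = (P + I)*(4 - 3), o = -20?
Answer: 110/3 ≈ 36.667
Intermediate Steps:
N(I, P) = -I/6 - P/6 (N(I, P) = -(P + I)*(4 - 3)/6 = -(I + P)/6 = -I/6 - P/6)
V(y, K) = -2 + 2*K (V(y, K) = -2 + (K + K) = -2 + 2*K)
O(D) = 0 (O(D) = 0*√D = 0)
o*N(8, 3) + O(V(2, -5*3)) = -20*(-⅙*8 - ⅙*3) + 0 = -20*(-4/3 - ½) + 0 = -20*(-11/6) + 0 = 110/3 + 0 = 110/3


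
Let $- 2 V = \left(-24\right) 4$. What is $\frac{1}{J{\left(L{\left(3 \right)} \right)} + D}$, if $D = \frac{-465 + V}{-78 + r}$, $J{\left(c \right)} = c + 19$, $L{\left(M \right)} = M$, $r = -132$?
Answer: $\frac{70}{1679} \approx 0.041691$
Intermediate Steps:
$V = 48$ ($V = - \frac{\left(-24\right) 4}{2} = \left(- \frac{1}{2}\right) \left(-96\right) = 48$)
$J{\left(c \right)} = 19 + c$
$D = \frac{139}{70}$ ($D = \frac{-465 + 48}{-78 - 132} = - \frac{417}{-210} = \left(-417\right) \left(- \frac{1}{210}\right) = \frac{139}{70} \approx 1.9857$)
$\frac{1}{J{\left(L{\left(3 \right)} \right)} + D} = \frac{1}{\left(19 + 3\right) + \frac{139}{70}} = \frac{1}{22 + \frac{139}{70}} = \frac{1}{\frac{1679}{70}} = \frac{70}{1679}$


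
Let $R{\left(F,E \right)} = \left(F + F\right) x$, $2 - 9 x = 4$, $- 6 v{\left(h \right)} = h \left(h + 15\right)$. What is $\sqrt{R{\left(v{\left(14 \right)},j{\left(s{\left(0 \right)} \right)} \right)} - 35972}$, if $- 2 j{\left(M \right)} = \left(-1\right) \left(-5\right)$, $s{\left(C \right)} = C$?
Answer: $\frac{8 i \sqrt{45489}}{9} \approx 189.58 i$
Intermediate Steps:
$v{\left(h \right)} = - \frac{h \left(15 + h\right)}{6}$ ($v{\left(h \right)} = - \frac{h \left(h + 15\right)}{6} = - \frac{h \left(15 + h\right)}{6}$)
$j{\left(M \right)} = - \frac{5}{2}$ ($j{\left(M \right)} = - \frac{\left(-1\right) \left(-5\right)}{2} = \left(- \frac{1}{2}\right) 5 = - \frac{5}{2}$)
$x = - \frac{2}{9}$ ($x = \frac{2}{9} - \frac{4}{9} = - \frac{2}{9} \approx -0.22222$)
$R{\left(F,E \right)} = - \frac{4 F}{9}$ ($R{\left(F,E \right)} = \left(F + F\right) \left(- \frac{2}{9}\right) = 2 F \left(- \frac{2}{9}\right) = - \frac{4 F}{9}$)
$\sqrt{R{\left(v{\left(14 \right)},j{\left(s{\left(0 \right)} \right)} \right)} - 35972} = \sqrt{- \frac{4 \left(\left(- \frac{1}{6}\right) 14 \left(15 + 14\right)\right)}{9} - 35972} = \sqrt{- \frac{4 \left(\left(- \frac{1}{6}\right) 14 \cdot 29\right)}{9} - 35972} = \sqrt{\left(- \frac{4}{9}\right) \left(- \frac{203}{3}\right) - 35972} = \sqrt{\frac{812}{27} - 35972} = \sqrt{- \frac{970432}{27}} = \frac{8 i \sqrt{45489}}{9}$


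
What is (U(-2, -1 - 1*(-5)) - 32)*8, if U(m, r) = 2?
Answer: -240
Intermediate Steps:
(U(-2, -1 - 1*(-5)) - 32)*8 = (2 - 32)*8 = -30*8 = -240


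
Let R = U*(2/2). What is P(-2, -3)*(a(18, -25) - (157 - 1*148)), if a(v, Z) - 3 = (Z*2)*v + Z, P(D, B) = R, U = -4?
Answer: 3724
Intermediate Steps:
R = -4 (R = -8/2 = -4*1 = -4)
P(D, B) = -4
a(v, Z) = 3 + Z + 2*Z*v (a(v, Z) = 3 + ((Z*2)*v + Z) = 3 + ((2*Z)*v + Z) = 3 + (2*Z*v + Z) = 3 + (Z + 2*Z*v) = 3 + Z + 2*Z*v)
P(-2, -3)*(a(18, -25) - (157 - 1*148)) = -4*((3 - 25 + 2*(-25)*18) - (157 - 1*148)) = -4*((3 - 25 - 900) - (157 - 148)) = -4*(-922 - 1*9) = -4*(-922 - 9) = -4*(-931) = 3724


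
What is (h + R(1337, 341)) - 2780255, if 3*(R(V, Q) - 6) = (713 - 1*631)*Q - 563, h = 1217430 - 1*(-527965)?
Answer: -1025721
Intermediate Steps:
h = 1745395 (h = 1217430 + 527965 = 1745395)
R(V, Q) = -545/3 + 82*Q/3 (R(V, Q) = 6 + ((713 - 1*631)*Q - 563)/3 = 6 + ((713 - 631)*Q - 563)/3 = 6 + (82*Q - 563)/3 = 6 + (-563 + 82*Q)/3 = 6 + (-563/3 + 82*Q/3) = -545/3 + 82*Q/3)
(h + R(1337, 341)) - 2780255 = (1745395 + (-545/3 + (82/3)*341)) - 2780255 = (1745395 + (-545/3 + 27962/3)) - 2780255 = (1745395 + 9139) - 2780255 = 1754534 - 2780255 = -1025721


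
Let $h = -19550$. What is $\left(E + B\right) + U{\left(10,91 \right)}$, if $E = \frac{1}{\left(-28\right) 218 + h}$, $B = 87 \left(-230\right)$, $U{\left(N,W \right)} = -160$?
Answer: $- \frac{517441181}{25654} \approx -20170.0$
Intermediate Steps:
$B = -20010$
$E = - \frac{1}{25654}$ ($E = \frac{1}{\left(-28\right) 218 - 19550} = \frac{1}{-6104 - 19550} = \frac{1}{-25654} = - \frac{1}{25654} \approx -3.898 \cdot 10^{-5}$)
$\left(E + B\right) + U{\left(10,91 \right)} = \left(- \frac{1}{25654} - 20010\right) - 160 = - \frac{513336541}{25654} - 160 = - \frac{517441181}{25654}$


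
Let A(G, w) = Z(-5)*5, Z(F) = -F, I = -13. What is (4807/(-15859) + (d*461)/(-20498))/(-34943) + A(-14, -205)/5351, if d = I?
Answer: 283998503211199/60783041402815526 ≈ 0.0046723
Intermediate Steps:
d = -13
A(G, w) = 25 (A(G, w) = -1*(-5)*5 = 5*5 = 25)
(4807/(-15859) + (d*461)/(-20498))/(-34943) + A(-14, -205)/5351 = (4807/(-15859) - 13*461/(-20498))/(-34943) + 25/5351 = (4807*(-1/15859) - 5993*(-1/20498))*(-1/34943) + 25*(1/5351) = (-4807/15859 + 5993/20498)*(-1/34943) + 25/5351 = -3490899/325077782*(-1/34943) + 25/5351 = 3490899/11359192936426 + 25/5351 = 283998503211199/60783041402815526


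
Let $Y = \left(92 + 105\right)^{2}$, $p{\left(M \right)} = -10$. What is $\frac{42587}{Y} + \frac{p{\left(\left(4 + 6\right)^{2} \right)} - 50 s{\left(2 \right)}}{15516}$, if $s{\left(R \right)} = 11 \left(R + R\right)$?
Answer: $\frac{287506001}{301080222} \approx 0.95492$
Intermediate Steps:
$Y = 38809$ ($Y = 197^{2} = 38809$)
$s{\left(R \right)} = 22 R$ ($s{\left(R \right)} = 11 \cdot 2 R = 22 R$)
$\frac{42587}{Y} + \frac{p{\left(\left(4 + 6\right)^{2} \right)} - 50 s{\left(2 \right)}}{15516} = \frac{42587}{38809} + \frac{-10 - 50 \cdot 22 \cdot 2}{15516} = 42587 \cdot \frac{1}{38809} + \left(-10 - 2200\right) \frac{1}{15516} = \frac{42587}{38809} + \left(-10 - 2200\right) \frac{1}{15516} = \frac{42587}{38809} - \frac{1105}{7758} = \frac{287506001}{301080222}$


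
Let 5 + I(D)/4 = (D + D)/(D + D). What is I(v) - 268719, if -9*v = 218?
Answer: -268735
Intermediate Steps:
v = -218/9 (v = -1/9*218 = -218/9 ≈ -24.222)
I(D) = -16 (I(D) = -20 + 4*((D + D)/(D + D)) = -20 + 4*((2*D)/((2*D))) = -20 + 4*((2*D)*(1/(2*D))) = -20 + 4*1 = -20 + 4 = -16)
I(v) - 268719 = -16 - 268719 = -268735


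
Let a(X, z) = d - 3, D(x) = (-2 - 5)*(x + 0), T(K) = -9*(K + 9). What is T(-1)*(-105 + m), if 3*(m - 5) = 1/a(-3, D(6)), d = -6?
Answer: 21608/3 ≈ 7202.7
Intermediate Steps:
T(K) = -81 - 9*K (T(K) = -9*(9 + K) = -81 - 9*K)
D(x) = -7*x
a(X, z) = -9 (a(X, z) = -6 - 3 = -9)
m = 134/27 (m = 5 + (⅓)/(-9) = 5 + (⅓)*(-⅑) = 5 - 1/27 = 134/27 ≈ 4.9630)
T(-1)*(-105 + m) = (-81 - 9*(-1))*(-105 + 134/27) = (-81 + 9)*(-2701/27) = -72*(-2701/27) = 21608/3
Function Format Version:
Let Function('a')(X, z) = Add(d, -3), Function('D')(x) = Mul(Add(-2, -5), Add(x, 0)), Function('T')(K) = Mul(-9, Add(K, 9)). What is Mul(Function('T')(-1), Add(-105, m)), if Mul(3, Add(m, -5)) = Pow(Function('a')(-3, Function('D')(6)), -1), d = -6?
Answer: Rational(21608, 3) ≈ 7202.7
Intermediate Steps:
Function('T')(K) = Add(-81, Mul(-9, K)) (Function('T')(K) = Mul(-9, Add(9, K)) = Add(-81, Mul(-9, K)))
Function('D')(x) = Mul(-7, x)
Function('a')(X, z) = -9 (Function('a')(X, z) = Add(-6, -3) = -9)
m = Rational(134, 27) (m = Add(5, Mul(Rational(1, 3), Pow(-9, -1))) = Add(5, Mul(Rational(1, 3), Rational(-1, 9))) = Add(5, Rational(-1, 27)) = Rational(134, 27) ≈ 4.9630)
Mul(Function('T')(-1), Add(-105, m)) = Mul(Add(-81, Mul(-9, -1)), Add(-105, Rational(134, 27))) = Mul(Add(-81, 9), Rational(-2701, 27)) = Mul(-72, Rational(-2701, 27)) = Rational(21608, 3)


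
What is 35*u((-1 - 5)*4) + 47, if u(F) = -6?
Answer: -163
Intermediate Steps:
35*u((-1 - 5)*4) + 47 = 35*(-6) + 47 = -210 + 47 = -163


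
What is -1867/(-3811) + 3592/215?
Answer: 14090517/819365 ≈ 17.197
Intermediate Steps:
-1867/(-3811) + 3592/215 = -1867*(-1/3811) + 3592*(1/215) = 1867/3811 + 3592/215 = 14090517/819365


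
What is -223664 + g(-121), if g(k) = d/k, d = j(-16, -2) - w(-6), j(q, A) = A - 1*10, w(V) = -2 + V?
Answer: -27063340/121 ≈ -2.2366e+5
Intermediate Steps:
j(q, A) = -10 + A (j(q, A) = A - 10 = -10 + A)
d = -4 (d = (-10 - 2) - (-2 - 6) = -12 - 1*(-8) = -12 + 8 = -4)
g(k) = -4/k
-223664 + g(-121) = -223664 - 4/(-121) = -223664 - 4*(-1/121) = -223664 + 4/121 = -27063340/121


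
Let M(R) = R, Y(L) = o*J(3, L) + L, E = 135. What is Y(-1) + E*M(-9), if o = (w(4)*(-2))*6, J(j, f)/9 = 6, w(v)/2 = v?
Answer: -6400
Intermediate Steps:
w(v) = 2*v
J(j, f) = 54 (J(j, f) = 9*6 = 54)
o = -96 (o = ((2*4)*(-2))*6 = (8*(-2))*6 = -16*6 = -96)
Y(L) = -5184 + L (Y(L) = -96*54 + L = -5184 + L)
Y(-1) + E*M(-9) = (-5184 - 1) + 135*(-9) = -5185 - 1215 = -6400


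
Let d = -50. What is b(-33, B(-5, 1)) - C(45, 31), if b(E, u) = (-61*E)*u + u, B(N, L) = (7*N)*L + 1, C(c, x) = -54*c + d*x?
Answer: -64496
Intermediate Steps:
C(c, x) = -54*c - 50*x
B(N, L) = 1 + 7*L*N (B(N, L) = 7*L*N + 1 = 1 + 7*L*N)
b(E, u) = u - 61*E*u (b(E, u) = -61*E*u + u = u - 61*E*u)
b(-33, B(-5, 1)) - C(45, 31) = (1 + 7*1*(-5))*(1 - 61*(-33)) - (-54*45 - 50*31) = (1 - 35)*(1 + 2013) - (-2430 - 1550) = -34*2014 - 1*(-3980) = -68476 + 3980 = -64496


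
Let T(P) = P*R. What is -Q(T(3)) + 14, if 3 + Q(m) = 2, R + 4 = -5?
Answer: 15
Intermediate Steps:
R = -9 (R = -4 - 5 = -9)
T(P) = -9*P (T(P) = P*(-9) = -9*P)
Q(m) = -1 (Q(m) = -3 + 2 = -1)
-Q(T(3)) + 14 = -1*(-1) + 14 = 1 + 14 = 15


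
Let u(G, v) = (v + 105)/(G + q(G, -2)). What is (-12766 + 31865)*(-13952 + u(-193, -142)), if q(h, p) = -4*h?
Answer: -154286401255/579 ≈ -2.6647e+8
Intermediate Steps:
u(G, v) = -(105 + v)/(3*G) (u(G, v) = (v + 105)/(G - 4*G) = (105 + v)/((-3*G)) = (105 + v)*(-1/(3*G)) = -(105 + v)/(3*G))
(-12766 + 31865)*(-13952 + u(-193, -142)) = (-12766 + 31865)*(-13952 + (⅓)*(-105 - 1*(-142))/(-193)) = 19099*(-13952 + (⅓)*(-1/193)*(-105 + 142)) = 19099*(-13952 + (⅓)*(-1/193)*37) = 19099*(-13952 - 37/579) = 19099*(-8078245/579) = -154286401255/579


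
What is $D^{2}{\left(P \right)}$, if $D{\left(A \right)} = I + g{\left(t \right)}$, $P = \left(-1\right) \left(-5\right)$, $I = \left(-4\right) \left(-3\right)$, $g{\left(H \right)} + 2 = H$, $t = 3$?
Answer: $169$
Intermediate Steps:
$g{\left(H \right)} = -2 + H$
$I = 12$
$P = 5$
$D{\left(A \right)} = 13$ ($D{\left(A \right)} = 12 + \left(-2 + 3\right) = 12 + 1 = 13$)
$D^{2}{\left(P \right)} = 13^{2} = 169$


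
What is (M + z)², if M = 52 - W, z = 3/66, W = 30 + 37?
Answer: 108241/484 ≈ 223.64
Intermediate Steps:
W = 67
z = 1/22 (z = 3*(1/66) = 1/22 ≈ 0.045455)
M = -15 (M = 52 - 1*67 = 52 - 67 = -15)
(M + z)² = (-15 + 1/22)² = (-329/22)² = 108241/484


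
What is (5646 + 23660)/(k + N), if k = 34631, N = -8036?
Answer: 29306/26595 ≈ 1.1019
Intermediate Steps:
(5646 + 23660)/(k + N) = (5646 + 23660)/(34631 - 8036) = 29306/26595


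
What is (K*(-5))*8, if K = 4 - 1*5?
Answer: 40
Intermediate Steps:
K = -1 (K = 4 - 5 = -1)
(K*(-5))*8 = -1*(-5)*8 = 5*8 = 40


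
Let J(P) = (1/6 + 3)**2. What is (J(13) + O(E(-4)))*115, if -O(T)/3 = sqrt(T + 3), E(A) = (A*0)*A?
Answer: 41515/36 - 345*sqrt(3) ≈ 555.64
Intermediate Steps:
E(A) = 0 (E(A) = 0*A = 0)
J(P) = 361/36 (J(P) = (1/6 + 3)**2 = (19/6)**2 = 361/36)
O(T) = -3*sqrt(3 + T) (O(T) = -3*sqrt(T + 3) = -3*sqrt(3 + T))
(J(13) + O(E(-4)))*115 = (361/36 - 3*sqrt(3 + 0))*115 = (361/36 - 3*sqrt(3))*115 = 41515/36 - 345*sqrt(3)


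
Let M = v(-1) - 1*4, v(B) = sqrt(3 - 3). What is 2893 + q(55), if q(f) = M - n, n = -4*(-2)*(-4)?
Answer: 2921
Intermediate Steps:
v(B) = 0 (v(B) = sqrt(0) = 0)
M = -4 (M = 0 - 1*4 = 0 - 4 = -4)
n = -32 (n = 8*(-4) = -32)
q(f) = 28 (q(f) = -4 - 1*(-32) = -4 + 32 = 28)
2893 + q(55) = 2893 + 28 = 2921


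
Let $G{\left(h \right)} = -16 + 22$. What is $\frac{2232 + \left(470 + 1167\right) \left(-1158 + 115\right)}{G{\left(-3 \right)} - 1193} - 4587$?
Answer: $- \frac{3739610}{1187} \approx -3150.5$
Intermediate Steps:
$G{\left(h \right)} = 6$
$\frac{2232 + \left(470 + 1167\right) \left(-1158 + 115\right)}{G{\left(-3 \right)} - 1193} - 4587 = \frac{2232 + \left(470 + 1167\right) \left(-1158 + 115\right)}{6 - 1193} - 4587 = \frac{2232 + 1637 \left(-1043\right)}{-1187} - 4587 = \left(2232 - 1707391\right) \left(- \frac{1}{1187}\right) - 4587 = \left(-1705159\right) \left(- \frac{1}{1187}\right) - 4587 = \frac{1705159}{1187} - 4587 = - \frac{3739610}{1187}$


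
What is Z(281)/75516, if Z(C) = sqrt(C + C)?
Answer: sqrt(562)/75516 ≈ 0.00031393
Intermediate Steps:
Z(C) = sqrt(2)*sqrt(C) (Z(C) = sqrt(2*C) = sqrt(2)*sqrt(C))
Z(281)/75516 = (sqrt(2)*sqrt(281))/75516 = sqrt(562)*(1/75516) = sqrt(562)/75516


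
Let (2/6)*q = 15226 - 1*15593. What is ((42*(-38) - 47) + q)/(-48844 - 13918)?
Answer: 196/4483 ≈ 0.043721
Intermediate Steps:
q = -1101 (q = 3*(15226 - 1*15593) = 3*(15226 - 15593) = 3*(-367) = -1101)
((42*(-38) - 47) + q)/(-48844 - 13918) = ((42*(-38) - 47) - 1101)/(-48844 - 13918) = ((-1596 - 47) - 1101)/(-62762) = (-1643 - 1101)*(-1/62762) = -2744*(-1/62762) = 196/4483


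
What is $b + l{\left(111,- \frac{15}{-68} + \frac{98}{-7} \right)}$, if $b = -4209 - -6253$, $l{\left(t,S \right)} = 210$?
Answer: $2254$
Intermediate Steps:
$b = 2044$ ($b = -4209 + 6253 = 2044$)
$b + l{\left(111,- \frac{15}{-68} + \frac{98}{-7} \right)} = 2044 + 210 = 2254$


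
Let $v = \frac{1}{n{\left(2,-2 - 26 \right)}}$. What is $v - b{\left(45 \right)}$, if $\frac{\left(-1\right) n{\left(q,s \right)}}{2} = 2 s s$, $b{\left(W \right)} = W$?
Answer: $- \frac{141121}{3136} \approx -45.0$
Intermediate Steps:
$n{\left(q,s \right)} = - 4 s^{2}$ ($n{\left(q,s \right)} = - 2 \cdot 2 s s = - 2 \cdot 2 s^{2} = - 4 s^{2}$)
$v = - \frac{1}{3136}$ ($v = \frac{1}{\left(-4\right) \left(-2 - 26\right)^{2}} = \frac{1}{\left(-4\right) \left(-28\right)^{2}} = \frac{1}{\left(-4\right) 784} = \frac{1}{-3136} = - \frac{1}{3136} \approx -0.00031888$)
$v - b{\left(45 \right)} = - \frac{1}{3136} - 45 = - \frac{141121}{3136}$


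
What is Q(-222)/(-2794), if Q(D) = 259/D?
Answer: 7/16764 ≈ 0.00041756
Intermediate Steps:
Q(-222)/(-2794) = (259/(-222))/(-2794) = (259*(-1/222))*(-1/2794) = -7/6*(-1/2794) = 7/16764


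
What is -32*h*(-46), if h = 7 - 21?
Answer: -20608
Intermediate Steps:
h = -14
-32*h*(-46) = -32*(-14)*(-46) = 448*(-46) = -20608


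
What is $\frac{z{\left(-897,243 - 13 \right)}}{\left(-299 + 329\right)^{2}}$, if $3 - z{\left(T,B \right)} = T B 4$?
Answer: $\frac{275081}{300} \approx 916.94$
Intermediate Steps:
$z{\left(T,B \right)} = 3 - 4 B T$ ($z{\left(T,B \right)} = 3 - T B 4 = 3 - B T 4 = 3 - 4 B T$)
$\frac{z{\left(-897,243 - 13 \right)}}{\left(-299 + 329\right)^{2}} = \frac{3 - 4 \left(243 - 13\right) \left(-897\right)}{\left(-299 + 329\right)^{2}} = \frac{3 - 920 \left(-897\right)}{30^{2}} = \frac{3 + 825240}{900} = 825243 \cdot \frac{1}{900} = \frac{275081}{300}$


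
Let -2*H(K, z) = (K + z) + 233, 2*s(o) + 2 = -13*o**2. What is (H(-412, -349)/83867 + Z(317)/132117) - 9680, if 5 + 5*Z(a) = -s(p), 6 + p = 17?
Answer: -214513668650893/22160512878 ≈ -9680.0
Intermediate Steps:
p = 11 (p = -6 + 17 = 11)
s(o) = -1 - 13*o**2/2 (s(o) = -1 + (-13*o**2)/2 = -1 - 13*o**2/2)
H(K, z) = -233/2 - K/2 - z/2 (H(K, z) = -((K + z) + 233)/2 = -(233 + K + z)/2 = -233/2 - K/2 - z/2)
Z(a) = 313/2 (Z(a) = -1 + (-(-1 - 13/2*11**2))/5 = -1 + (-(-1 - 13/2*121))/5 = -1 + (-(-1 - 1573/2))/5 = -1 + (-1*(-1575/2))/5 = -1 + (1/5)*(1575/2) = -1 + 315/2 = 313/2)
(H(-412, -349)/83867 + Z(317)/132117) - 9680 = ((-233/2 - 1/2*(-412) - 1/2*(-349))/83867 + (313/2)/132117) - 9680 = ((-233/2 + 206 + 349/2)*(1/83867) + (313/2)*(1/132117)) - 9680 = (264*(1/83867) + 313/264234) - 9680 = (264/83867 + 313/264234) - 9680 = 96008147/22160512878 - 9680 = -214513668650893/22160512878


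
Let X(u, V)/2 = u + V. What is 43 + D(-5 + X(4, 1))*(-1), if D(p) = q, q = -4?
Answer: 47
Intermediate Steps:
X(u, V) = 2*V + 2*u (X(u, V) = 2*(u + V) = 2*(V + u) = 2*V + 2*u)
D(p) = -4
43 + D(-5 + X(4, 1))*(-1) = 43 - 4*(-1) = 43 + 4 = 47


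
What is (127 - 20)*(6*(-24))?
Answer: -15408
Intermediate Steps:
(127 - 20)*(6*(-24)) = 107*(-144) = -15408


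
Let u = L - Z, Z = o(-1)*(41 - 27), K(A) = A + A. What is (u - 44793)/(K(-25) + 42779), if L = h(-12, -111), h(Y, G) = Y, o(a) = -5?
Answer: -44735/42729 ≈ -1.0469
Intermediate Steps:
K(A) = 2*A
L = -12
Z = -70 (Z = -5*(41 - 27) = -5*14 = -70)
u = 58 (u = -12 - 1*(-70) = -12 + 70 = 58)
(u - 44793)/(K(-25) + 42779) = (58 - 44793)/(2*(-25) + 42779) = -44735/(-50 + 42779) = -44735/42729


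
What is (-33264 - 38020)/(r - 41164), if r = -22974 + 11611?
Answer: 71284/52527 ≈ 1.3571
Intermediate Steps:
r = -11363
(-33264 - 38020)/(r - 41164) = (-33264 - 38020)/(-11363 - 41164) = -71284/(-52527) = -71284*(-1/52527) = 71284/52527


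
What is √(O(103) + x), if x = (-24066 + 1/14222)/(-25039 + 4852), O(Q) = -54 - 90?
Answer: I*√1307899807340078290/95699838 ≈ 11.95*I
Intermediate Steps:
O(Q) = -144
x = 342266651/287099514 (x = (-24066 + 1/14222)/(-20187) = -342266651/14222*(-1/20187) = 342266651/287099514 ≈ 1.1922)
√(O(103) + x) = √(-144 + 342266651/287099514) = √(-41000063365/287099514) = I*√1307899807340078290/95699838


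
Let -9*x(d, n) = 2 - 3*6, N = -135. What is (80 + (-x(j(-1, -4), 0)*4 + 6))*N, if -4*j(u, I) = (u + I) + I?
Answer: -10650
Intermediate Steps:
j(u, I) = -I/2 - u/4 (j(u, I) = -((u + I) + I)/4 = -((I + u) + I)/4 = -(u + 2*I)/4 = -I/2 - u/4)
x(d, n) = 16/9 (x(d, n) = -(2 - 3*6)/9 = -(2 - 18)/9 = -1/9*(-16) = 16/9)
(80 + (-x(j(-1, -4), 0)*4 + 6))*N = (80 + (-16*4/9 + 6))*(-135) = (80 + (-1*64/9 + 6))*(-135) = (80 + (-64/9 + 6))*(-135) = (80 - 10/9)*(-135) = (710/9)*(-135) = -10650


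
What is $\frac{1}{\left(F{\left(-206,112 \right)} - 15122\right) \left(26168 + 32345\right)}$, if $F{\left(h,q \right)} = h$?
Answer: $- \frac{1}{896887264} \approx -1.115 \cdot 10^{-9}$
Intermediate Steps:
$\frac{1}{\left(F{\left(-206,112 \right)} - 15122\right) \left(26168 + 32345\right)} = \frac{1}{\left(-206 - 15122\right) \left(26168 + 32345\right)} = \frac{1}{\left(-15328\right) 58513} = \frac{1}{-896887264} = - \frac{1}{896887264}$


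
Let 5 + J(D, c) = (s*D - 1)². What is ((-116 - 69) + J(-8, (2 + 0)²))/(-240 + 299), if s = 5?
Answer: 1491/59 ≈ 25.271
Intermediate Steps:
J(D, c) = -5 + (-1 + 5*D)² (J(D, c) = -5 + (5*D - 1)² = -5 + (-1 + 5*D)²)
((-116 - 69) + J(-8, (2 + 0)²))/(-240 + 299) = ((-116 - 69) + (-5 + (-1 + 5*(-8))²))/(-240 + 299) = (-185 + (-5 + (-1 - 40)²))/59 = (-185 + (-5 + (-41)²))*(1/59) = (-185 + (-5 + 1681))*(1/59) = (-185 + 1676)*(1/59) = 1491*(1/59) = 1491/59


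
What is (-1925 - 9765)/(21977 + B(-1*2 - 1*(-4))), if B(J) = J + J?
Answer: -11690/21981 ≈ -0.53182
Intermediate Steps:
B(J) = 2*J
(-1925 - 9765)/(21977 + B(-1*2 - 1*(-4))) = (-1925 - 9765)/(21977 + 2*(-1*2 - 1*(-4))) = -11690/(21977 + 2*(-2 + 4)) = -11690/(21977 + 2*2) = -11690/(21977 + 4) = -11690/21981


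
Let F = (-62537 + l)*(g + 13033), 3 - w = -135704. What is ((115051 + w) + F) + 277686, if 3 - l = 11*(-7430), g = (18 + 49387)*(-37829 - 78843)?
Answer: -110648951641448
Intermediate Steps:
w = 135707 (w = 3 - 1*(-135704) = 3 + 135704 = 135707)
g = -5764180160 (g = 49405*(-116672) = -5764180160)
l = 81733 (l = 3 - 11*(-7430) = 3 - 1*(-81730) = 3 + 81730 = 81733)
F = -110648952169892 (F = (-62537 + 81733)*(-5764180160 + 13033) = 19196*(-5764167127) = -110648952169892)
((115051 + w) + F) + 277686 = ((115051 + 135707) - 110648952169892) + 277686 = (250758 - 110648952169892) + 277686 = -110648951919134 + 277686 = -110648951641448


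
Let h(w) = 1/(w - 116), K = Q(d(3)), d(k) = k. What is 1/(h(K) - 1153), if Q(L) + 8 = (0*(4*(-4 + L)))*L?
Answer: -124/142973 ≈ -0.00086730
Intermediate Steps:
Q(L) = -8 (Q(L) = -8 + (0*(4*(-4 + L)))*L = -8 + (0*(-16 + 4*L))*L = -8 + 0*L = -8 + 0 = -8)
K = -8
h(w) = 1/(-116 + w)
1/(h(K) - 1153) = 1/(1/(-116 - 8) - 1153) = 1/(1/(-124) - 1153) = 1/(-1/124 - 1153) = 1/(-142973/124) = -124/142973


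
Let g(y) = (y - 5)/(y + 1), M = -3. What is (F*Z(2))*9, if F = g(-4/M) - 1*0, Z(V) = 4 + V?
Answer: -594/7 ≈ -84.857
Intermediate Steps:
g(y) = (-5 + y)/(1 + y)
F = -11/7 (F = (-5 - 4/(-3))/(1 - 4/(-3)) - 1*0 = (-5 - 4*(-1/3))/(1 - 4*(-1/3)) + 0 = (-5 + 4/3)/(1 + 4/3) + 0 = -11/3/(7/3) + 0 = (3/7)*(-11/3) + 0 = -11/7 + 0 = -11/7 ≈ -1.5714)
(F*Z(2))*9 = -11*(4 + 2)/7*9 = -11/7*6*9 = -66/7*9 = -594/7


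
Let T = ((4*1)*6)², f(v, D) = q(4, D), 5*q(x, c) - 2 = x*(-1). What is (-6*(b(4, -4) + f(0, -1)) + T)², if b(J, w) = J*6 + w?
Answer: 5253264/25 ≈ 2.1013e+5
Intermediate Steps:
q(x, c) = ⅖ - x/5 (q(x, c) = ⅖ + (x*(-1))/5 = ⅖ + (-x)/5 = ⅖ - x/5)
f(v, D) = -⅖ (f(v, D) = ⅖ - ⅕*4 = ⅖ - ⅘ = -⅖)
b(J, w) = w + 6*J (b(J, w) = 6*J + w = w + 6*J)
T = 576 (T = (4*6)² = 24² = 576)
(-6*(b(4, -4) + f(0, -1)) + T)² = (-6*((-4 + 6*4) - ⅖) + 576)² = (-6*((-4 + 24) - ⅖) + 576)² = (-6*(20 - ⅖) + 576)² = (-6*98/5 + 576)² = (-588/5 + 576)² = (2292/5)² = 5253264/25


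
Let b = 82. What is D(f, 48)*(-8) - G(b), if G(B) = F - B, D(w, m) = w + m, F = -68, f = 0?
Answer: -234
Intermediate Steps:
D(w, m) = m + w
G(B) = -68 - B
D(f, 48)*(-8) - G(b) = (48 + 0)*(-8) - (-68 - 1*82) = 48*(-8) - (-68 - 82) = -384 - 1*(-150) = -384 + 150 = -234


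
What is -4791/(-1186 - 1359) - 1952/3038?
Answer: 4793609/3865855 ≈ 1.2400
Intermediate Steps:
-4791/(-1186 - 1359) - 1952/3038 = -4791/(-2545) - 1952*1/3038 = -4791*(-1/2545) - 976/1519 = 4791/2545 - 976/1519 = 4793609/3865855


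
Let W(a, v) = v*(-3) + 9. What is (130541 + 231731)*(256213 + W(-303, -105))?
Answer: 92936172064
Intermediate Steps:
W(a, v) = 9 - 3*v (W(a, v) = -3*v + 9 = 9 - 3*v)
(130541 + 231731)*(256213 + W(-303, -105)) = (130541 + 231731)*(256213 + (9 - 3*(-105))) = 362272*(256213 + (9 + 315)) = 362272*(256213 + 324) = 362272*256537 = 92936172064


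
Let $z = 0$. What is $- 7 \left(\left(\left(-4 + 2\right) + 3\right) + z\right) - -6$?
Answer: $-1$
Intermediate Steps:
$- 7 \left(\left(\left(-4 + 2\right) + 3\right) + z\right) - -6 = - 7 \left(\left(\left(-4 + 2\right) + 3\right) + 0\right) - -6 = - 7 \left(\left(-2 + 3\right) + 0\right) + 6 = - 7 \left(1 + 0\right) + 6 = \left(-7\right) 1 + 6 = -7 + 6 = -1$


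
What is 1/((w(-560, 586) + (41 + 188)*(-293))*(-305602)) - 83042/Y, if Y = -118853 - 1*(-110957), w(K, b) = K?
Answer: 429246475369871/40814650050636 ≈ 10.517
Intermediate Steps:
Y = -7896 (Y = -118853 + 110957 = -7896)
1/((w(-560, 586) + (41 + 188)*(-293))*(-305602)) - 83042/Y = 1/((-560 + (41 + 188)*(-293))*(-305602)) - 83042/(-7896) = -1/305602/(-560 + 229*(-293)) - 83042*(-1/7896) = -1/305602/(-560 - 67097) + 41521/3948 = -1/305602/(-67657) + 41521/3948 = -1/67657*(-1/305602) + 41521/3948 = 1/20676114514 + 41521/3948 = 429246475369871/40814650050636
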